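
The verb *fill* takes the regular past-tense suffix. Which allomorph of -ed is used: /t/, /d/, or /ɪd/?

/d/

The stem *fill* ends in a voiced sound other than /d/.
The -ed suffix is realized as /ɪd/ after /t, d/; as /t/ after other voiceless consonants; and as /d/ after other voiced sounds.
So -ed on *fill* is pronounced /d/.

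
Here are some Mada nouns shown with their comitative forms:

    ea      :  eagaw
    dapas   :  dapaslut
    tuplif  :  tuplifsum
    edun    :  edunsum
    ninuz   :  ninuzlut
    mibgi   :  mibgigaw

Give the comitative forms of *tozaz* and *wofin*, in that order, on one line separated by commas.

The suffix is conditioned by the final sound: -lut when the stem ends in a sibilant (*dapas*, *ninuz*); -sum when the stem ends in a non-sibilant consonant (*tuplif*, *edun*); -gaw when the stem ends in a vowel (*ea*, *mibgi*).
The final sound of *tozaz* is /z/, which is a sibilant, so the suffix is -lut, giving *tozazlut*.
*wofin* — final sound /n/ (a non-sibilant consonant) → -sum → *wofinsum*.

tozazlut, wofinsum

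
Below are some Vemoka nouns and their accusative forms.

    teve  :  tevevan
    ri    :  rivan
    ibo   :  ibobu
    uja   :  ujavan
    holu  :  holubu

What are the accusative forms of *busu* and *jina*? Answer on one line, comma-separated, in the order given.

busubu, jinavan

The pattern is rounding harmony: -bu when the last vowel of the stem is a rounded vowel (*ibo*, *holu*); -van when the last vowel of the stem is an unrounded vowel (*teve*, *ri*, *uja*).
*busu* — last vowel /u/ (a rounded vowel) → -bu → *busubu*.
The last vowel of *jina* is /a/, which is an unrounded vowel, so the suffix is -van, giving *jinavan*.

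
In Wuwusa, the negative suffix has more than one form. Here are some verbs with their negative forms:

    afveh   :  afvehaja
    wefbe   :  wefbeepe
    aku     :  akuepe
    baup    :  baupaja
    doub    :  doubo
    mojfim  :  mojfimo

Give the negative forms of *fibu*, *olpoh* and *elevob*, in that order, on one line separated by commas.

fibuepe, olpohaja, elevobo

The alternation tracks the final sound of the stem — -aja when the stem ends in a voiceless consonant (*afveh*, *baup*); -o when the stem ends in a voiced consonant (*doub*, *mojfim*); -epe when the stem ends in a vowel (*wefbe*, *aku*).
*fibu* — final sound /u/ (a vowel) → -epe → *fibuepe*.
*olpoh*: final sound = /h/, a voiceless consonant → -aja → *olpohaja*.
Since the final sound of *elevob* is /b/ (a voiced consonant), it takes -o, giving *elevobo*.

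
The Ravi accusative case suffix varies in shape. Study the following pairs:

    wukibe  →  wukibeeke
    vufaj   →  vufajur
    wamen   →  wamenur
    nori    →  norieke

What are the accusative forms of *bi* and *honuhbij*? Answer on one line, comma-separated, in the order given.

bieke, honuhbijur

Looking at the final sound of each stem: -ur when the stem ends in a consonant (*vufaj*, *wamen*); -eke when the stem ends in a vowel (*wukibe*, *nori*).
The final sound of *bi* is /i/, which is a vowel, so the suffix is -eke, giving *bieke*.
*honuhbij*: final sound = /j/, a consonant → -ur → *honuhbijur*.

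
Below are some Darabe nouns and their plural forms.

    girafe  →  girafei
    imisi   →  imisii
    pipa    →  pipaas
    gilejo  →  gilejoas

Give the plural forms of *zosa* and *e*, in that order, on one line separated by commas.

The pattern is front/back vowel harmony: -i when the last vowel of the stem is a front vowel (*girafe*, *imisi*); -as when the last vowel of the stem is a back vowel (*pipa*, *gilejo*).
*zosa* — last vowel /a/ (a back vowel) → -as → *zosaas*.
Since the last vowel of *e* is /e/ (a front vowel), it takes -i, giving *ei*.

zosaas, ei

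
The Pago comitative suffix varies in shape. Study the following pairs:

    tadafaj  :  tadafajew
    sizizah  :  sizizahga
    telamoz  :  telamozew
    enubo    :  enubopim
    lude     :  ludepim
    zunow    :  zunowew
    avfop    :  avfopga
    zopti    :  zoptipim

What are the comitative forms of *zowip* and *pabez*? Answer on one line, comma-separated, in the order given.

zowipga, pabezew

The pattern is voicing of the final sound: -ga when the stem ends in a voiceless consonant (*sizizah*, *avfop*); -ew when the stem ends in a voiced consonant (*tadafaj*, *telamoz*, *zunow*); -pim when the stem ends in a vowel (*enubo*, *lude*, *zopti*).
The final sound of *zowip* is /p/, which is a voiceless consonant, so the suffix is -ga, giving *zowipga*.
*pabez* — final sound /z/ (a voiced consonant) → -ew → *pabezew*.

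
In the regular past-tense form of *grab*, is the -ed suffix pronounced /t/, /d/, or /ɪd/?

/d/

The stem *grab* ends in a voiced sound other than /d/.
The -ed suffix is realized as /ɪd/ after /t, d/; as /t/ after other voiceless consonants; and as /d/ after other voiced sounds.
So -ed on *grab* is pronounced /d/.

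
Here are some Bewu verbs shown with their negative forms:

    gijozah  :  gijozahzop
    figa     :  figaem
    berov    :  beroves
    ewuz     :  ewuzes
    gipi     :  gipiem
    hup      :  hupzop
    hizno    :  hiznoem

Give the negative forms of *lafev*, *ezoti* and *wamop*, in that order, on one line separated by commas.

lafeves, ezotiem, wamopzop

The suffix is conditioned by the final sound: -zop when the stem ends in a voiceless consonant (*gijozah*, *hup*); -es when the stem ends in a voiced consonant (*berov*, *ewuz*); -em when the stem ends in a vowel (*figa*, *gipi*, *hizno*).
*lafev* — final sound /v/ (a voiced consonant) → -es → *lafeves*.
Since the final sound of *ezoti* is /i/ (a vowel), it takes -em, giving *ezotiem*.
*wamop* — final sound /p/ (a voiceless consonant) → -zop → *wamopzop*.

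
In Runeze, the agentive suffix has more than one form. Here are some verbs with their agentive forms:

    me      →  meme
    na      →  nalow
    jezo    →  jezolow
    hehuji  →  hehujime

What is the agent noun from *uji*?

Looking at the last vowel of each stem: -me when the last vowel of the stem is a front vowel (*me*, *hehuji*); -low when the last vowel of the stem is a back vowel (*na*, *jezo*).
*uji* — last vowel /i/ (a front vowel) → -me → *ujime*.

ujime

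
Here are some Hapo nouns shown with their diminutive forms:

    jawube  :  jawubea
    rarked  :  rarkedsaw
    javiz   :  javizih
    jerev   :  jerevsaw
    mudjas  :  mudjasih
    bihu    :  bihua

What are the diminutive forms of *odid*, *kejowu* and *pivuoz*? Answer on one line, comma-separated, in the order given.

The suffix is conditioned by the final sound: -ih when the stem ends in a sibilant (*javiz*, *mudjas*); -saw when the stem ends in a non-sibilant consonant (*rarked*, *jerev*); -a when the stem ends in a vowel (*jawube*, *bihu*).
The final sound of *odid* is /d/, which is a non-sibilant consonant, so the suffix is -saw, giving *odidsaw*.
The final sound of *kejowu* is /u/, which is a vowel, so the suffix is -a, giving *kejowua*.
Since the final sound of *pivuoz* is /z/ (a sibilant), it takes -ih, giving *pivuozih*.

odidsaw, kejowua, pivuozih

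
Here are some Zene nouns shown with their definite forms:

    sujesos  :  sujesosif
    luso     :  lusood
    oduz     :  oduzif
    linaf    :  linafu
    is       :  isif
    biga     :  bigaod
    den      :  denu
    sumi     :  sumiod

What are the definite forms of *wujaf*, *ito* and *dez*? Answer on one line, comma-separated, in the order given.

wujafu, itood, dezif

The suffix is conditioned by the final sound: -if when the stem ends in a sibilant (*sujesos*, *oduz*, *is*); -u when the stem ends in a non-sibilant consonant (*linaf*, *den*); -od when the stem ends in a vowel (*luso*, *biga*, *sumi*).
Since the final sound of *wujaf* is /f/ (a non-sibilant consonant), it takes -u, giving *wujafu*.
*ito* — final sound /o/ (a vowel) → -od → *itood*.
*dez* — final sound /z/ (a sibilant) → -if → *dezif*.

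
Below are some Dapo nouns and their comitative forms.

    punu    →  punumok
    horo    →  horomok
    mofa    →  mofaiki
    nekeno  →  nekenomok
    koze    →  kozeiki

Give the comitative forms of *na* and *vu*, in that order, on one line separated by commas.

naiki, vumok

The suffix is conditioned by the last vowel: -mok when the last vowel of the stem is a rounded vowel (*punu*, *horo*, *nekeno*); -iki when the last vowel of the stem is an unrounded vowel (*mofa*, *koze*).
Since the last vowel of *na* is /a/ (an unrounded vowel), it takes -iki, giving *naiki*.
*vu*: last vowel = /u/, a rounded vowel → -mok → *vumok*.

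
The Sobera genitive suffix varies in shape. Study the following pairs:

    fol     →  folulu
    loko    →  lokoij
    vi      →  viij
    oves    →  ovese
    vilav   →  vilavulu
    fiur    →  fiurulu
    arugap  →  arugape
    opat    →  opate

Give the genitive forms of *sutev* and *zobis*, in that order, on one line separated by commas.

sutevulu, zobise

The alternation tracks the final sound of the stem — -e when the stem ends in a voiceless consonant (*oves*, *arugap*, *opat*); -ulu when the stem ends in a voiced consonant (*fol*, *vilav*, *fiur*); -ij when the stem ends in a vowel (*loko*, *vi*).
The final sound of *sutev* is /v/, which is a voiced consonant, so the suffix is -ulu, giving *sutevulu*.
*zobis* — final sound /s/ (a voiceless consonant) → -e → *zobise*.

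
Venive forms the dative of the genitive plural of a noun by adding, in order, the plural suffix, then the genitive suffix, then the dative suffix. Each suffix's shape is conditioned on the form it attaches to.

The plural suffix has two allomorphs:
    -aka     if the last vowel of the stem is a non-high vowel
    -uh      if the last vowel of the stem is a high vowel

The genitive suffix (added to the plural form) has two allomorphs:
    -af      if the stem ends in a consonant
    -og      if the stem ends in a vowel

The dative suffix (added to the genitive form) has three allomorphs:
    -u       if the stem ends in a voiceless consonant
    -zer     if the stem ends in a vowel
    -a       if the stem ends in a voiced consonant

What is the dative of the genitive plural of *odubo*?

oduboakaoga

The last vowel of *odubo* is /o/, which is a non-high vowel, so the plural suffix is -aka, giving *oduboaka*.
The plural form *oduboaka* — final sound /a/ (a vowel) → -og → *oduboakaog*.
Since the final sound of the genitive form *oduboakaog* is /g/ (a voiced consonant), it takes -a, giving *oduboakaoga*.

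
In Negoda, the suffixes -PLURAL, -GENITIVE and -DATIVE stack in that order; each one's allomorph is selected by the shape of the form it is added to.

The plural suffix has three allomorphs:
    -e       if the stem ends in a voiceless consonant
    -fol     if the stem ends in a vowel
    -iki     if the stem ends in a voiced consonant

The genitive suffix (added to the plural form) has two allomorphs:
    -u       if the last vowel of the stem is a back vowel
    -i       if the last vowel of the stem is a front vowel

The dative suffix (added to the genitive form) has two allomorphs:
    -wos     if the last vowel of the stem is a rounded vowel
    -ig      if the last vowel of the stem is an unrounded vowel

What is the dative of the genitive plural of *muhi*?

muhifoluwos

*muhi*: final sound = /i/, a vowel → -fol → *muhifol*.
The plural form *muhifol* — last vowel /o/ (a back vowel) → -u → *muhifolu*.
Since the last vowel of the genitive form *muhifolu* is /u/ (a rounded vowel), it takes -wos, giving *muhifoluwos*.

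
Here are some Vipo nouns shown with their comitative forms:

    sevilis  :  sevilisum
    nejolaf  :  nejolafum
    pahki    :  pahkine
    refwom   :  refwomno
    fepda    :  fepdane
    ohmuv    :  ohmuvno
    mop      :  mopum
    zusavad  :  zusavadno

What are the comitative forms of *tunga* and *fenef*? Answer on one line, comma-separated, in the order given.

tungane, fenefum

The suffix is conditioned by the final sound: -um when the stem ends in a voiceless consonant (*sevilis*, *nejolaf*, *mop*); -no when the stem ends in a voiced consonant (*refwom*, *ohmuv*, *zusavad*); -ne when the stem ends in a vowel (*pahki*, *fepda*).
*tunga*: final sound = /a/, a vowel → -ne → *tungane*.
Since the final sound of *fenef* is /f/ (a voiceless consonant), it takes -um, giving *fenefum*.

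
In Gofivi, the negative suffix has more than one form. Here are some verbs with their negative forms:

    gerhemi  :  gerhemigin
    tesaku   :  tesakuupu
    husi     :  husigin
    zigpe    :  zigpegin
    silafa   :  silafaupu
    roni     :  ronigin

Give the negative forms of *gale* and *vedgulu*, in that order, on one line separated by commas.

The suffix is conditioned by the last vowel: -gin when the last vowel of the stem is a front vowel (*gerhemi*, *husi*, *zigpe*, *roni*); -upu when the last vowel of the stem is a back vowel (*tesaku*, *silafa*).
*gale* — last vowel /e/ (a front vowel) → -gin → *galegin*.
*vedgulu*: last vowel = /u/, a back vowel → -upu → *vedguluupu*.

galegin, vedguluupu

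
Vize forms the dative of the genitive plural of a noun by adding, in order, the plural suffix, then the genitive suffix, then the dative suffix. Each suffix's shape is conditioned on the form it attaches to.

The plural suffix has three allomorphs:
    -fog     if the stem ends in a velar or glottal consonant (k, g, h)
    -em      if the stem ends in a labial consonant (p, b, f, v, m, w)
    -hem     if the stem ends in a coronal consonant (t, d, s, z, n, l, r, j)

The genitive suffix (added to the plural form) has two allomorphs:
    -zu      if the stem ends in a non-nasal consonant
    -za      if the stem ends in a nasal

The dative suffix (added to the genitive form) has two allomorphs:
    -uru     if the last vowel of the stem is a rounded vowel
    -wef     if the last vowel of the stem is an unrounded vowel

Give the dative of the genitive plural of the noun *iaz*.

*iaz*: final consonant = /z/, coronal → -hem → *iazhem*.
The plural form *iazhem*: final consonant = /m/, a nasal → -za → *iazhemza*.
The genitive form *iazhemza* — last vowel /a/ (an unrounded vowel) → -wef → *iazhemzawef*.

iazhemzawef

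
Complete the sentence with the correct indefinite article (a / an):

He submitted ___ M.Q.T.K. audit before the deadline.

an

The indefinite article is chosen by the initial *sound* of the following word, not its spelling.
The initialism *M.Q.T.K.* is read letter by letter; the first letter, M, is pronounced /ɛm/, which begins with a vowel sound.
So the article is *an*: He submitted an M.Q.T.K. audit before the deadline.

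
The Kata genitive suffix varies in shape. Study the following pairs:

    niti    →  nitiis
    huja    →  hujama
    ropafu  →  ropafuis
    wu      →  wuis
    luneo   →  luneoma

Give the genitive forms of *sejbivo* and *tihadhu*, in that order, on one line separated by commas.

The alternation tracks the last vowel of the stem — -is when the last vowel of the stem is a high vowel (*niti*, *ropafu*, *wu*); -ma when the last vowel of the stem is a non-high vowel (*huja*, *luneo*).
*sejbivo* — last vowel /o/ (a non-high vowel) → -ma → *sejbivoma*.
The last vowel of *tihadhu* is /u/, which is a high vowel, so the suffix is -is, giving *tihadhuis*.

sejbivoma, tihadhuis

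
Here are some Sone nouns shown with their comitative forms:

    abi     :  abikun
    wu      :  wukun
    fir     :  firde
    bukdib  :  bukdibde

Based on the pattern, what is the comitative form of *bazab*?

The suffix is conditioned by the final sound: -de when the stem ends in a consonant (*fir*, *bukdib*); -kun when the stem ends in a vowel (*abi*, *wu*).
*bazab*: final sound = /b/, a consonant → -de → *bazabde*.

bazabde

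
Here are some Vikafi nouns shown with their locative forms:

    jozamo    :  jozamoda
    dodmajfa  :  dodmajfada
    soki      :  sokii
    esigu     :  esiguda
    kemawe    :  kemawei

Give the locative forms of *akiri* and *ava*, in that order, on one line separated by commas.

akirii, avada

The pattern is front/back vowel harmony: -i when the last vowel of the stem is a front vowel (*soki*, *kemawe*); -da when the last vowel of the stem is a back vowel (*jozamo*, *dodmajfa*, *esigu*).
*akiri*: last vowel = /i/, a front vowel → -i → *akirii*.
Since the last vowel of *ava* is /a/ (a back vowel), it takes -da, giving *avada*.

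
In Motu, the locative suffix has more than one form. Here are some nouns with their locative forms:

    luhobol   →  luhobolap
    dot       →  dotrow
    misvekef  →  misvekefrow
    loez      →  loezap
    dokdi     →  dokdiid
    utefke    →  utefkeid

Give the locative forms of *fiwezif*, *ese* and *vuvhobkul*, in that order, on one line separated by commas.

Looking at the final sound of each stem: -row when the stem ends in a voiceless consonant (*dot*, *misvekef*); -ap when the stem ends in a voiced consonant (*luhobol*, *loez*); -id when the stem ends in a vowel (*dokdi*, *utefke*).
The final sound of *fiwezif* is /f/, which is a voiceless consonant, so the suffix is -row, giving *fiwezifrow*.
*ese*: final sound = /e/, a vowel → -id → *eseid*.
*vuvhobkul* — final sound /l/ (a voiced consonant) → -ap → *vuvhobkulap*.

fiwezifrow, eseid, vuvhobkulap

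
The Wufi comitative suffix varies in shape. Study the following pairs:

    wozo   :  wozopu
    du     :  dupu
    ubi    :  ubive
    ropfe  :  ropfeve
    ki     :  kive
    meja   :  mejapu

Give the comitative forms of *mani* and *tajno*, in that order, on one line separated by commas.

The alternation tracks the last vowel of the stem — -ve when the last vowel of the stem is a front vowel (*ubi*, *ropfe*, *ki*); -pu when the last vowel of the stem is a back vowel (*wozo*, *du*, *meja*).
*mani*: last vowel = /i/, a front vowel → -ve → *manive*.
*tajno*: last vowel = /o/, a back vowel → -pu → *tajnopu*.

manive, tajnopu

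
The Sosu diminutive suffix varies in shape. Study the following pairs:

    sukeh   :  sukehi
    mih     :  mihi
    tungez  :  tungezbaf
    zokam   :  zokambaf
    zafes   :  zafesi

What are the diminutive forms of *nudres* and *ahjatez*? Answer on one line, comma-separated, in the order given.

The alternation tracks the final consonant of the stem — -i when the stem ends in a voiceless consonant (*sukeh*, *mih*, *zafes*); -baf when the stem ends in a voiced consonant (*tungez*, *zokam*).
*nudres* — final consonant /s/ (voiceless) → -i → *nudresi*.
Since the final consonant of *ahjatez* is /z/ (voiced), it takes -baf, giving *ahjatezbaf*.

nudresi, ahjatezbaf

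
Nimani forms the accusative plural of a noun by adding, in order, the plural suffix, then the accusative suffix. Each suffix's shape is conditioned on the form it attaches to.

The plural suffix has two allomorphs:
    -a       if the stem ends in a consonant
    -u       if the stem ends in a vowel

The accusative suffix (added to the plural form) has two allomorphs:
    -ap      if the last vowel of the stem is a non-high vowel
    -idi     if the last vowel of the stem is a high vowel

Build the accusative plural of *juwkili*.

The final sound of *juwkili* is /i/, which is a vowel, so the plural suffix is -u, giving *juwkiliu*.
The plural form *juwkiliu*: last vowel = /u/, a high vowel → -idi → *juwkiliuidi*.

juwkiliuidi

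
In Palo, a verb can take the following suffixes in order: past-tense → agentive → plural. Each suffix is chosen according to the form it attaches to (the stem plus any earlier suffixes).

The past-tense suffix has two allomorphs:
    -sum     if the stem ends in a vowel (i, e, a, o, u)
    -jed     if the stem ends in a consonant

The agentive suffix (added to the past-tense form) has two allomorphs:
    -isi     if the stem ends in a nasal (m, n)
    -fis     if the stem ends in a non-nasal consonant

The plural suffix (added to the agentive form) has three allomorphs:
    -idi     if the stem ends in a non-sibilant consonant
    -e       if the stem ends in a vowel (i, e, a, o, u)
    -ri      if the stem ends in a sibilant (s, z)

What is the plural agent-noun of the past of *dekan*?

The final sound of *dekan* is /n/, which is a consonant, so the past-tense suffix is -jed, giving *dekanjed*.
The final consonant of the past-tense form *dekanjed* is /d/, which is non-nasal, so the agentive suffix is -fis, giving *dekanjedfis*.
The agentive form *dekanjedfis* — final sound /s/ (a sibilant) → -ri → *dekanjedfisri*.

dekanjedfisri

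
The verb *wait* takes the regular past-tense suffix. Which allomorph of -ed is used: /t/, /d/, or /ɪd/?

/ɪd/

The stem *wait* ends in /t/ or /d/.
The -ed suffix is realized as /ɪd/ after /t, d/; as /t/ after other voiceless consonants; and as /d/ after other voiced sounds.
So -ed on *wait* is pronounced /ɪd/.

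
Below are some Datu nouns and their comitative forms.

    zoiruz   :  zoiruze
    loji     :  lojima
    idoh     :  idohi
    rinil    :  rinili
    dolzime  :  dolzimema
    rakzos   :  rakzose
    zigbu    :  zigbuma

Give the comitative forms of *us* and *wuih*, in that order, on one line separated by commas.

The suffix is conditioned by the final sound: -e when the stem ends in a sibilant (*zoiruz*, *rakzos*); -i when the stem ends in a non-sibilant consonant (*idoh*, *rinil*); -ma when the stem ends in a vowel (*loji*, *dolzime*, *zigbu*).
*us*: final sound = /s/, a sibilant → -e → *use*.
Since the final sound of *wuih* is /h/ (a non-sibilant consonant), it takes -i, giving *wuihi*.

use, wuihi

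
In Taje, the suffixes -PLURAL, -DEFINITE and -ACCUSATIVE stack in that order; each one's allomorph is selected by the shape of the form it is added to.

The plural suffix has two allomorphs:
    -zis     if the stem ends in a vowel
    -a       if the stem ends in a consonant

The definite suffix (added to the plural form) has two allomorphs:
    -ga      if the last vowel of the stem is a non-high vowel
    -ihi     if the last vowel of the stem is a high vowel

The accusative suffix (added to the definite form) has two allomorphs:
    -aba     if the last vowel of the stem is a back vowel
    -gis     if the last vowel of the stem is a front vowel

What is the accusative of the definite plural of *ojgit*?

ojgitagaaba

The final sound of *ojgit* is /t/, which is a consonant, so the plural suffix is -a, giving *ojgita*.
The plural form *ojgita* — last vowel /a/ (a non-high vowel) → -ga → *ojgitaga*.
The last vowel of the definite form *ojgitaga* is /a/, which is a back vowel, so the accusative suffix is -aba, giving *ojgitagaaba*.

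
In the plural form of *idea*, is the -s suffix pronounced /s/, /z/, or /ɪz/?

The stem *idea* ends in a voiced non-sibilant sound.
The plural suffix surfaces as /ɪz/ after sibilants, /s/ after other voiceless consonants, and /z/ after other voiced sounds.
So the plural -s on *idea* is pronounced /z/.

/z/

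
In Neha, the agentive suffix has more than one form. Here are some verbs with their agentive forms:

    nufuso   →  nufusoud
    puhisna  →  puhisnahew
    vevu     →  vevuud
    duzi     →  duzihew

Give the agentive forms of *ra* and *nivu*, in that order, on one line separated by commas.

Looking at the last vowel of each stem: -ud when the last vowel of the stem is a rounded vowel (*nufuso*, *vevu*); -hew when the last vowel of the stem is an unrounded vowel (*puhisna*, *duzi*).
The last vowel of *ra* is /a/, which is an unrounded vowel, so the suffix is -hew, giving *rahew*.
Since the last vowel of *nivu* is /u/ (a rounded vowel), it takes -ud, giving *nivuud*.

rahew, nivuud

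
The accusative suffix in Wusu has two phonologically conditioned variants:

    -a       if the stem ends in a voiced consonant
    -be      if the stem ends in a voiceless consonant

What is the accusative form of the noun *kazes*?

kazesbe

*kazes* — final consonant /s/ (voiceless) → -be → *kazesbe*.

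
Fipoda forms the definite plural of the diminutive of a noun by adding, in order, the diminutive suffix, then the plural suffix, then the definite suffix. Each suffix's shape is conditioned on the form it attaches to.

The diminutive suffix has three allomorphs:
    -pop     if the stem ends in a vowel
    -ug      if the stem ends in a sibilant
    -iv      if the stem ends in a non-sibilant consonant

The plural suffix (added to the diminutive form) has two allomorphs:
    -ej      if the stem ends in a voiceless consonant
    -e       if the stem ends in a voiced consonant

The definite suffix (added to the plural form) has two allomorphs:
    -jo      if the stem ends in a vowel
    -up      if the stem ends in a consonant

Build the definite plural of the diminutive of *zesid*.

zesidivejo

*zesid* — final sound /d/ (a non-sibilant consonant) → -iv → *zesidiv*.
The diminutive form *zesidiv*: final consonant = /v/, voiced → -e → *zesidive*.
Since the final sound of the plural form *zesidive* is /e/ (a vowel), it takes -jo, giving *zesidivejo*.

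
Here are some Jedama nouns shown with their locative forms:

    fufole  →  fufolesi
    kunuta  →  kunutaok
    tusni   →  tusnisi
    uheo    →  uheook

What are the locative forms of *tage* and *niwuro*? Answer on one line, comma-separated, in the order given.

tagesi, niwurook

The alternation tracks the last vowel of the stem — -si when the last vowel of the stem is a front vowel (*fufole*, *tusni*); -ok when the last vowel of the stem is a back vowel (*kunuta*, *uheo*).
Since the last vowel of *tage* is /e/ (a front vowel), it takes -si, giving *tagesi*.
*niwuro* — last vowel /o/ (a back vowel) → -ok → *niwurook*.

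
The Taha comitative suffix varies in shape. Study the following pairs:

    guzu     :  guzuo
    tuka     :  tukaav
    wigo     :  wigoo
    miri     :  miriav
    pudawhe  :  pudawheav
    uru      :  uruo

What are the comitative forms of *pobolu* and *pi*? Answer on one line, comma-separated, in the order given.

poboluo, piav

The alternation tracks the last vowel of the stem — -o when the last vowel of the stem is a rounded vowel (*guzu*, *wigo*, *uru*); -av when the last vowel of the stem is an unrounded vowel (*tuka*, *miri*, *pudawhe*).
The last vowel of *pobolu* is /u/, which is a rounded vowel, so the suffix is -o, giving *poboluo*.
Since the last vowel of *pi* is /i/ (an unrounded vowel), it takes -av, giving *piav*.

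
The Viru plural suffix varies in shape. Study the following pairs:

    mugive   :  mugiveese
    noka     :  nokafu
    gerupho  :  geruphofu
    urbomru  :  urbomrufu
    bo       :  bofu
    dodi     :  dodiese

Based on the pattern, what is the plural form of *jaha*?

The pattern is front/back vowel harmony: -ese when the last vowel of the stem is a front vowel (*mugive*, *dodi*); -fu when the last vowel of the stem is a back vowel (*noka*, *gerupho*, *urbomru*, *bo*).
The last vowel of *jaha* is /a/, which is a back vowel, so the suffix is -fu, giving *jahafu*.

jahafu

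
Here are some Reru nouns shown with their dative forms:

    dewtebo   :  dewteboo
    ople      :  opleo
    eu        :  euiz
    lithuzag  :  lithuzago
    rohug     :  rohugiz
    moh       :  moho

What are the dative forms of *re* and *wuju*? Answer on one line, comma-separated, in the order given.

reo, wujuiz

The suffix is conditioned by the last vowel: -iz when the last vowel of the stem is a high vowel (*eu*, *rohug*); -o when the last vowel of the stem is a non-high vowel (*dewtebo*, *ople*, *lithuzag*, *moh*).
The last vowel of *re* is /e/, which is a non-high vowel, so the suffix is -o, giving *reo*.
The last vowel of *wuju* is /u/, which is a high vowel, so the suffix is -iz, giving *wujuiz*.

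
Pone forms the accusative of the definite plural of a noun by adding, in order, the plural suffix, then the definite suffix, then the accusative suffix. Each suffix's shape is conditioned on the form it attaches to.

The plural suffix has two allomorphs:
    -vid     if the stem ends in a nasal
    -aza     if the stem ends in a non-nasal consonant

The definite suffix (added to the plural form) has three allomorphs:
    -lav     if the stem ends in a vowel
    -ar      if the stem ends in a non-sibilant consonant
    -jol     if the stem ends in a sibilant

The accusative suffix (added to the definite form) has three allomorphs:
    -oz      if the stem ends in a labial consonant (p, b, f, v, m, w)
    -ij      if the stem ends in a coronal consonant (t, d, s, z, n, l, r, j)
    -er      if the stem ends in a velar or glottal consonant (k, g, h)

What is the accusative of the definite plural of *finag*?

finagazalavoz

Since the final consonant of *finag* is /g/ (non-nasal), it takes -aza, giving *finagaza*.
The plural form *finagaza* — final sound /a/ (a vowel) → -lav → *finagazalav*.
The definite form *finagazalav*: final consonant = /v/, labial → -oz → *finagazalavoz*.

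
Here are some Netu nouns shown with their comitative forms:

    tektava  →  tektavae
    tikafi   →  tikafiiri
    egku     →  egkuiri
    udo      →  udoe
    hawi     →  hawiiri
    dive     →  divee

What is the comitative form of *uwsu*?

The suffix is conditioned by the last vowel: -iri when the last vowel of the stem is a high vowel (*tikafi*, *egku*, *hawi*); -e when the last vowel of the stem is a non-high vowel (*tektava*, *udo*, *dive*).
*uwsu*: last vowel = /u/, a high vowel → -iri → *uwsuiri*.

uwsuiri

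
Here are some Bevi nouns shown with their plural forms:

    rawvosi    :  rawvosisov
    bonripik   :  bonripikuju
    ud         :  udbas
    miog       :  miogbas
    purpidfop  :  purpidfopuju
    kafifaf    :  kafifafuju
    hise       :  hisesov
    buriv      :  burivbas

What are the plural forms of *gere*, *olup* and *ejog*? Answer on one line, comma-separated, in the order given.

geresov, olupuju, ejogbas

The suffix is conditioned by the final sound: -uju when the stem ends in a voiceless consonant (*bonripik*, *purpidfop*, *kafifaf*); -bas when the stem ends in a voiced consonant (*ud*, *miog*, *buriv*); -sov when the stem ends in a vowel (*rawvosi*, *hise*).
*gere*: final sound = /e/, a vowel → -sov → *geresov*.
*olup*: final sound = /p/, a voiceless consonant → -uju → *olupuju*.
Since the final sound of *ejog* is /g/ (a voiced consonant), it takes -bas, giving *ejogbas*.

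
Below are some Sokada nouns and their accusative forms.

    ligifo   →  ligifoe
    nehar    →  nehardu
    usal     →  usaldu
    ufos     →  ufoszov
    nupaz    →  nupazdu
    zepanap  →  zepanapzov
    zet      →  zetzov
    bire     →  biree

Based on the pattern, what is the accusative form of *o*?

The suffix is conditioned by the final sound: -zov when the stem ends in a voiceless consonant (*ufos*, *zepanap*, *zet*); -du when the stem ends in a voiced consonant (*nehar*, *usal*, *nupaz*); -e when the stem ends in a vowel (*ligifo*, *bire*).
Since the final sound of *o* is /o/ (a vowel), it takes -e, giving *oe*.

oe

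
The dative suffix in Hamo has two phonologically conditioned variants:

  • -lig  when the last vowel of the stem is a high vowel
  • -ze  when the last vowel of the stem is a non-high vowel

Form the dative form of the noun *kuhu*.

Since the last vowel of *kuhu* is /u/ (a high vowel), it takes -lig, giving *kuhulig*.

kuhulig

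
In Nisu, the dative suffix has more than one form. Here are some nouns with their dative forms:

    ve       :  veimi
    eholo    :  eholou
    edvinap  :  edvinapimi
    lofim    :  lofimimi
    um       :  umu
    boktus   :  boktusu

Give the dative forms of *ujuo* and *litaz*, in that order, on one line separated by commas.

ujuou, litazimi

The suffix is conditioned by the last vowel: -u when the last vowel of the stem is a rounded vowel (*eholo*, *um*, *boktus*); -imi when the last vowel of the stem is an unrounded vowel (*ve*, *edvinap*, *lofim*).
Since the last vowel of *ujuo* is /o/ (a rounded vowel), it takes -u, giving *ujuou*.
Since the last vowel of *litaz* is /a/ (an unrounded vowel), it takes -imi, giving *litazimi*.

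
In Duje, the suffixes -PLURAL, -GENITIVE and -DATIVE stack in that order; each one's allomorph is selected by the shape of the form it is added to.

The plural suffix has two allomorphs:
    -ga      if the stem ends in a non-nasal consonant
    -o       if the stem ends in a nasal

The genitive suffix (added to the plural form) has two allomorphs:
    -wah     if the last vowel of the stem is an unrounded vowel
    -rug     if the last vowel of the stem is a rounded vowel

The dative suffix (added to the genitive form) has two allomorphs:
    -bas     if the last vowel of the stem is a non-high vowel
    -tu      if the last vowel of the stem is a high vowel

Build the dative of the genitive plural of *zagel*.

zagelgawahbas

*zagel* — final consonant /l/ (non-nasal) → -ga → *zagelga*.
The plural form *zagelga*: last vowel = /a/, an unrounded vowel → -wah → *zagelgawah*.
The genitive form *zagelgawah* — last vowel /a/ (a non-high vowel) → -bas → *zagelgawahbas*.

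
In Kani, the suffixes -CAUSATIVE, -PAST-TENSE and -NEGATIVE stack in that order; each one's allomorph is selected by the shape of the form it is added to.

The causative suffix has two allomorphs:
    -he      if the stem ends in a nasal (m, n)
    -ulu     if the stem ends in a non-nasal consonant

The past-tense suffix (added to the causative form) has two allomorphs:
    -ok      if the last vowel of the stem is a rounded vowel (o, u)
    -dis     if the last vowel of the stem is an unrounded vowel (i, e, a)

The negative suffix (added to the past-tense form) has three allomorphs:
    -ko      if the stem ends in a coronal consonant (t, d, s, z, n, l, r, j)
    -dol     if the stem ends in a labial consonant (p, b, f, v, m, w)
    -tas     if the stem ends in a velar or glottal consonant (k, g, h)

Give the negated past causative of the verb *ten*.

tenhedisko

*ten* — final consonant /n/ (a nasal) → -he → *tenhe*.
The causative form *tenhe* — last vowel /e/ (an unrounded vowel) → -dis → *tenhedis*.
The final consonant of the past-tense form *tenhedis* is /s/, which is coronal, so the negative suffix is -ko, giving *tenhedisko*.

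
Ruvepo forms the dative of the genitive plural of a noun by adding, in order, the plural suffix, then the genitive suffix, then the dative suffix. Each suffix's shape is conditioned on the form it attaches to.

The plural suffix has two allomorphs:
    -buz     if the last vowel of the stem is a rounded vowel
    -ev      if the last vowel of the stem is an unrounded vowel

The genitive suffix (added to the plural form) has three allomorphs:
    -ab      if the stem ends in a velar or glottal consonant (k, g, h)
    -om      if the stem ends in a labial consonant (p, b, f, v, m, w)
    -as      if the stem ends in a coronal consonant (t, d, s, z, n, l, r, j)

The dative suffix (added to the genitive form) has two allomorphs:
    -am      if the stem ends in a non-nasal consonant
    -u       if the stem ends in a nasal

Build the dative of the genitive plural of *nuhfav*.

*nuhfav*: last vowel = /a/, an unrounded vowel → -ev → *nuhfavev*.
The plural form *nuhfavev*: final consonant = /v/, labial → -om → *nuhfavevom*.
Since the final consonant of the genitive form *nuhfavevom* is /m/ (a nasal), it takes -u, giving *nuhfavevomu*.

nuhfavevomu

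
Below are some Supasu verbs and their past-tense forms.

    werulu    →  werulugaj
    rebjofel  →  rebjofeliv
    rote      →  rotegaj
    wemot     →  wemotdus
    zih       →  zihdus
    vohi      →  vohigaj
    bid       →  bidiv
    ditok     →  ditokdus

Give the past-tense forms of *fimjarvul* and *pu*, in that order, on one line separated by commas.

The pattern is voicing of the final sound: -dus when the stem ends in a voiceless consonant (*wemot*, *zih*, *ditok*); -iv when the stem ends in a voiced consonant (*rebjofel*, *bid*); -gaj when the stem ends in a vowel (*werulu*, *rote*, *vohi*).
*fimjarvul* — final sound /l/ (a voiced consonant) → -iv → *fimjarvuliv*.
The final sound of *pu* is /u/, which is a vowel, so the suffix is -gaj, giving *pugaj*.

fimjarvuliv, pugaj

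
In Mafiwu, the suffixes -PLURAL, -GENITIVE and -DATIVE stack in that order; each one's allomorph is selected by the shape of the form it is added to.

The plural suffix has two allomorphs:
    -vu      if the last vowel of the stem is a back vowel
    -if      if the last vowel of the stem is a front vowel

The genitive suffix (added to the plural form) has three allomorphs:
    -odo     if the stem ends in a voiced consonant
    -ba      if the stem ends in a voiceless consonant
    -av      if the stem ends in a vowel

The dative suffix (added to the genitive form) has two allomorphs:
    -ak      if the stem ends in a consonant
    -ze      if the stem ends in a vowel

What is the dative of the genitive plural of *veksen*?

*veksen*: last vowel = /e/, a front vowel → -if → *veksenif*.
Since the final sound of the plural form *veksenif* is /f/ (a voiceless consonant), it takes -ba, giving *veksenifba*.
Since the final sound of the genitive form *veksenifba* is /a/ (a vowel), it takes -ze, giving *veksenifbaze*.

veksenifbaze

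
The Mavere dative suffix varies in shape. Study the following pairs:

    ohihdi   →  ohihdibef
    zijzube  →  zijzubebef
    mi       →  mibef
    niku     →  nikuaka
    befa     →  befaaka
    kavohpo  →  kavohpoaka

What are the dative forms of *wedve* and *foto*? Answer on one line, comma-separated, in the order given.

The alternation tracks the last vowel of the stem — -bef when the last vowel of the stem is a front vowel (*ohihdi*, *zijzube*, *mi*); -aka when the last vowel of the stem is a back vowel (*niku*, *befa*, *kavohpo*).
*wedve*: last vowel = /e/, a front vowel → -bef → *wedvebef*.
Since the last vowel of *foto* is /o/ (a back vowel), it takes -aka, giving *fotoaka*.

wedvebef, fotoaka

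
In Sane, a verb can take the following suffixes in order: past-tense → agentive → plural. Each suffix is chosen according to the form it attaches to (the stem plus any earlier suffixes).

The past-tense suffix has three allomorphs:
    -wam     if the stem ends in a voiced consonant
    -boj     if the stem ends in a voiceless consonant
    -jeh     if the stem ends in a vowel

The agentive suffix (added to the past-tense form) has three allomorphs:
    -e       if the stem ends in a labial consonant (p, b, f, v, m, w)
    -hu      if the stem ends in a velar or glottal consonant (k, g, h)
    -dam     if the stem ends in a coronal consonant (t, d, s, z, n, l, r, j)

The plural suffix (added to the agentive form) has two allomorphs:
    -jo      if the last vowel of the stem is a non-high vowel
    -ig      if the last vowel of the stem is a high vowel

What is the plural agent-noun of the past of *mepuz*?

*mepuz* — final sound /z/ (a voiced consonant) → -wam → *mepuzwam*.
The past-tense form *mepuzwam*: final consonant = /m/, labial → -e → *mepuzwame*.
The last vowel of the agentive form *mepuzwame* is /e/, which is a non-high vowel, so the plural suffix is -jo, giving *mepuzwamejo*.

mepuzwamejo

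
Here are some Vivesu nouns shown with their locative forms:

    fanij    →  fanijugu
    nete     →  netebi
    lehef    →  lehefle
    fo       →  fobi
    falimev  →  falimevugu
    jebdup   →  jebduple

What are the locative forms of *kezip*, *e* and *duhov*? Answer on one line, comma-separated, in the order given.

The pattern is voicing of the final sound: -le when the stem ends in a voiceless consonant (*lehef*, *jebdup*); -ugu when the stem ends in a voiced consonant (*fanij*, *falimev*); -bi when the stem ends in a vowel (*nete*, *fo*).
*kezip*: final sound = /p/, a voiceless consonant → -le → *keziple*.
*e* — final sound /e/ (a vowel) → -bi → *ebi*.
*duhov* — final sound /v/ (a voiced consonant) → -ugu → *duhovugu*.

keziple, ebi, duhovugu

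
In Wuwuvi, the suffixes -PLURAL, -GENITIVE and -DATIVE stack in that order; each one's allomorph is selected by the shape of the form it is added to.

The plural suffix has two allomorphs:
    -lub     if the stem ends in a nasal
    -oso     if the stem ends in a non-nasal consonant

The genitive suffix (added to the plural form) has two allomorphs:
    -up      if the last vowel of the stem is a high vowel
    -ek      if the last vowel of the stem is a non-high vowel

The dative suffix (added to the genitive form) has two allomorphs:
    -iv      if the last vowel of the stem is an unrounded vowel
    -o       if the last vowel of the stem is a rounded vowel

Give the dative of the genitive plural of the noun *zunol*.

Since the final consonant of *zunol* is /l/ (non-nasal), it takes -oso, giving *zunoloso*.
The plural form *zunoloso*: last vowel = /o/, a non-high vowel → -ek → *zunolosoek*.
The last vowel of the genitive form *zunolosoek* is /e/, which is an unrounded vowel, so the dative suffix is -iv, giving *zunolosoekiv*.

zunolosoekiv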